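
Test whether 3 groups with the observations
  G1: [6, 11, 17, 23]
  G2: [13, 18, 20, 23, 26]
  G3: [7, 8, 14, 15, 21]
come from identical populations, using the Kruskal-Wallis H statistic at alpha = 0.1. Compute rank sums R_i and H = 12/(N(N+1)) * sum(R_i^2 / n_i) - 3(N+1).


Step 1: Combine all N = 14 observations and assign midranks.
sorted (value, group, rank): (6,G1,1), (7,G3,2), (8,G3,3), (11,G1,4), (13,G2,5), (14,G3,6), (15,G3,7), (17,G1,8), (18,G2,9), (20,G2,10), (21,G3,11), (23,G1,12.5), (23,G2,12.5), (26,G2,14)
Step 2: Sum ranks within each group.
R_1 = 25.5 (n_1 = 4)
R_2 = 50.5 (n_2 = 5)
R_3 = 29 (n_3 = 5)
Step 3: H = 12/(N(N+1)) * sum(R_i^2/n_i) - 3(N+1)
     = 12/(14*15) * (25.5^2/4 + 50.5^2/5 + 29^2/5) - 3*15
     = 0.057143 * 840.812 - 45
     = 3.046429.
Step 4: Ties present; correction factor C = 1 - 6/(14^3 - 14) = 0.997802. Corrected H = 3.046429 / 0.997802 = 3.053139.
Step 5: Under H0, H ~ chi^2(2); p-value = 0.217280.
Step 6: alpha = 0.1. fail to reject H0.

H = 3.0531, df = 2, p = 0.217280, fail to reject H0.


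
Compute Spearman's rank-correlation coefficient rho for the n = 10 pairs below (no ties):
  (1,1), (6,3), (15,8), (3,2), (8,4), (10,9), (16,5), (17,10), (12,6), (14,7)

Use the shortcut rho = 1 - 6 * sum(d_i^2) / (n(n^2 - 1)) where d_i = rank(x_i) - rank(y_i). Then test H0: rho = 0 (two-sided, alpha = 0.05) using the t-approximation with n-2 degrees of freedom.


Step 1: Rank x and y separately (midranks; no ties here).
rank(x): 1->1, 6->3, 15->8, 3->2, 8->4, 10->5, 16->9, 17->10, 12->6, 14->7
rank(y): 1->1, 3->3, 8->8, 2->2, 4->4, 9->9, 5->5, 10->10, 6->6, 7->7
Step 2: d_i = R_x(i) - R_y(i); compute d_i^2.
  (1-1)^2=0, (3-3)^2=0, (8-8)^2=0, (2-2)^2=0, (4-4)^2=0, (5-9)^2=16, (9-5)^2=16, (10-10)^2=0, (6-6)^2=0, (7-7)^2=0
sum(d^2) = 32.
Step 3: rho = 1 - 6*32 / (10*(10^2 - 1)) = 1 - 192/990 = 0.806061.
Step 4: Under H0, t = rho * sqrt((n-2)/(1-rho^2)) = 3.8522 ~ t(8).
Step 5: Two-sided p-value from the t-distribution with 8 df = 0.004862.
Step 6: alpha = 0.05. reject H0.

rho = 0.8061, p = 0.004862, reject H0 at alpha = 0.05.


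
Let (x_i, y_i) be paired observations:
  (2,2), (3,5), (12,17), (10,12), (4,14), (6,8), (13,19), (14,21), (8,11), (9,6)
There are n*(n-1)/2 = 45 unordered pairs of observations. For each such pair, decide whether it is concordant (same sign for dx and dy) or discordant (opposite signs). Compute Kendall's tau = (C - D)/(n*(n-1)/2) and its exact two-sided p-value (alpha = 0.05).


Step 1: Enumerate the 45 unordered pairs (i,j) with i<j and classify each by sign(x_j-x_i) * sign(y_j-y_i).
  (1,2):dx=+1,dy=+3->C; (1,3):dx=+10,dy=+15->C; (1,4):dx=+8,dy=+10->C; (1,5):dx=+2,dy=+12->C
  (1,6):dx=+4,dy=+6->C; (1,7):dx=+11,dy=+17->C; (1,8):dx=+12,dy=+19->C; (1,9):dx=+6,dy=+9->C
  (1,10):dx=+7,dy=+4->C; (2,3):dx=+9,dy=+12->C; (2,4):dx=+7,dy=+7->C; (2,5):dx=+1,dy=+9->C
  (2,6):dx=+3,dy=+3->C; (2,7):dx=+10,dy=+14->C; (2,8):dx=+11,dy=+16->C; (2,9):dx=+5,dy=+6->C
  (2,10):dx=+6,dy=+1->C; (3,4):dx=-2,dy=-5->C; (3,5):dx=-8,dy=-3->C; (3,6):dx=-6,dy=-9->C
  (3,7):dx=+1,dy=+2->C; (3,8):dx=+2,dy=+4->C; (3,9):dx=-4,dy=-6->C; (3,10):dx=-3,dy=-11->C
  (4,5):dx=-6,dy=+2->D; (4,6):dx=-4,dy=-4->C; (4,7):dx=+3,dy=+7->C; (4,8):dx=+4,dy=+9->C
  (4,9):dx=-2,dy=-1->C; (4,10):dx=-1,dy=-6->C; (5,6):dx=+2,dy=-6->D; (5,7):dx=+9,dy=+5->C
  (5,8):dx=+10,dy=+7->C; (5,9):dx=+4,dy=-3->D; (5,10):dx=+5,dy=-8->D; (6,7):dx=+7,dy=+11->C
  (6,8):dx=+8,dy=+13->C; (6,9):dx=+2,dy=+3->C; (6,10):dx=+3,dy=-2->D; (7,8):dx=+1,dy=+2->C
  (7,9):dx=-5,dy=-8->C; (7,10):dx=-4,dy=-13->C; (8,9):dx=-6,dy=-10->C; (8,10):dx=-5,dy=-15->C
  (9,10):dx=+1,dy=-5->D
Step 2: C = 39, D = 6, total pairs = 45.
Step 3: tau = (C - D)/(n(n-1)/2) = (39 - 6)/45 = 0.733333.
Step 4: Exact two-sided p-value (enumerate n! = 3628800 permutations of y under H0): p = 0.002213.
Step 5: alpha = 0.05. reject H0.

tau_b = 0.7333 (C=39, D=6), p = 0.002213, reject H0.


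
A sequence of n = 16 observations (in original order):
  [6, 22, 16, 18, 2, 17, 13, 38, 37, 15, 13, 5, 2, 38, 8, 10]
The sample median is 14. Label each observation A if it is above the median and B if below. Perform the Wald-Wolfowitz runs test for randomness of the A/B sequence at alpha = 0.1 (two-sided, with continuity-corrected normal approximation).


Step 1: Compute median = 14; label A = above, B = below.
Labels in order: BAAABABAAABBBABB  (n_A = 8, n_B = 8)
Step 2: Count runs R = 9.
Step 3: Under H0 (random ordering), E[R] = 2*n_A*n_B/(n_A+n_B) + 1 = 2*8*8/16 + 1 = 9.0000.
        Var[R] = 2*n_A*n_B*(2*n_A*n_B - n_A - n_B) / ((n_A+n_B)^2 * (n_A+n_B-1)) = 14336/3840 = 3.7333.
        SD[R] = 1.9322.
Step 4: R = E[R], so z = 0 with no continuity correction.
Step 5: Two-sided p-value via normal approximation = 2*(1 - Phi(|z|)) = 1.000000.
Step 6: alpha = 0.1. fail to reject H0.

R = 9, z = 0.0000, p = 1.000000, fail to reject H0.


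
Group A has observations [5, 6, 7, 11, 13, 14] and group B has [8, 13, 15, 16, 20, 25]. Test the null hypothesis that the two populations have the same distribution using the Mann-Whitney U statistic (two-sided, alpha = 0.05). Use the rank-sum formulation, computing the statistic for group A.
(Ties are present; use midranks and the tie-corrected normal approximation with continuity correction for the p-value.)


Step 1: Combine and sort all 12 observations; assign midranks.
sorted (value, group): (5,X), (6,X), (7,X), (8,Y), (11,X), (13,X), (13,Y), (14,X), (15,Y), (16,Y), (20,Y), (25,Y)
ranks: 5->1, 6->2, 7->3, 8->4, 11->5, 13->6.5, 13->6.5, 14->8, 15->9, 16->10, 20->11, 25->12
Step 2: Rank sum for X: R1 = 1 + 2 + 3 + 5 + 6.5 + 8 = 25.5.
Step 3: U_X = R1 - n1(n1+1)/2 = 25.5 - 6*7/2 = 25.5 - 21 = 4.5.
       U_Y = n1*n2 - U_X = 36 - 4.5 = 31.5.
Step 4: Ties are present, so use the tie-corrected normal approximation (with continuity correction) for the p-value.
Step 5: p-value = 0.037041; compare to alpha = 0.05. reject H0.

U_X = 4.5, p = 0.037041, reject H0 at alpha = 0.05.


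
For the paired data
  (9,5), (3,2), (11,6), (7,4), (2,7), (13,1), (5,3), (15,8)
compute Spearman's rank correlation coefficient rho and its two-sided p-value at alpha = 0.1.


Step 1: Rank x and y separately (midranks; no ties here).
rank(x): 9->5, 3->2, 11->6, 7->4, 2->1, 13->7, 5->3, 15->8
rank(y): 5->5, 2->2, 6->6, 4->4, 7->7, 1->1, 3->3, 8->8
Step 2: d_i = R_x(i) - R_y(i); compute d_i^2.
  (5-5)^2=0, (2-2)^2=0, (6-6)^2=0, (4-4)^2=0, (1-7)^2=36, (7-1)^2=36, (3-3)^2=0, (8-8)^2=0
sum(d^2) = 72.
Step 3: rho = 1 - 6*72 / (8*(8^2 - 1)) = 1 - 432/504 = 0.142857.
Step 4: Under H0, t = rho * sqrt((n-2)/(1-rho^2)) = 0.3536 ~ t(6).
Step 5: Two-sided p-value from the t-distribution with 6 df = 0.735765.
Step 6: alpha = 0.1. fail to reject H0.

rho = 0.1429, p = 0.735765, fail to reject H0 at alpha = 0.1.


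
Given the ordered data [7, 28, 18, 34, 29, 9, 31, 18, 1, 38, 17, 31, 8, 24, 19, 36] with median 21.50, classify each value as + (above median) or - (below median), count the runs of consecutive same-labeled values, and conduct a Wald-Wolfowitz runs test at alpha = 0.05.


Step 1: Compute median = 21.50; label A = above, B = below.
Labels in order: BABAABABBABABABA  (n_A = 8, n_B = 8)
Step 2: Count runs R = 14.
Step 3: Under H0 (random ordering), E[R] = 2*n_A*n_B/(n_A+n_B) + 1 = 2*8*8/16 + 1 = 9.0000.
        Var[R] = 2*n_A*n_B*(2*n_A*n_B - n_A - n_B) / ((n_A+n_B)^2 * (n_A+n_B-1)) = 14336/3840 = 3.7333.
        SD[R] = 1.9322.
Step 4: Continuity-corrected z = (R - 0.5 - E[R]) / SD[R] = (14 - 0.5 - 9.0000) / 1.9322 = 2.3290.
Step 5: Two-sided p-value via normal approximation = 2*(1 - Phi(|z|)) = 0.019861.
Step 6: alpha = 0.05. reject H0.

R = 14, z = 2.3290, p = 0.019861, reject H0.


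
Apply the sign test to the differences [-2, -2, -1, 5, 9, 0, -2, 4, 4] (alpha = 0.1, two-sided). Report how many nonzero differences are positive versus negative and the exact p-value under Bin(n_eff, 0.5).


Step 1: Discard zero differences. Original n = 9; n_eff = number of nonzero differences = 8.
Nonzero differences (with sign): -2, -2, -1, +5, +9, -2, +4, +4
Step 2: Count signs: positive = 4, negative = 4.
Step 3: Under H0: P(positive) = 0.5, so the number of positives S ~ Bin(8, 0.5).
Step 4: Two-sided exact p-value = sum of Bin(8,0.5) probabilities at or below the observed probability = 1.000000.
Step 5: alpha = 0.1. fail to reject H0.

n_eff = 8, pos = 4, neg = 4, p = 1.000000, fail to reject H0.


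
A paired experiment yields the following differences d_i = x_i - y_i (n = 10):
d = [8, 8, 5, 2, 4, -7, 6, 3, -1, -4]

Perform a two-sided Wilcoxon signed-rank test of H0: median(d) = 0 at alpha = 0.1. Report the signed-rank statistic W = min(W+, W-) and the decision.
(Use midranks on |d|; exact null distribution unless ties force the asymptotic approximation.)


Step 1: Drop any zero differences (none here) and take |d_i|.
|d| = [8, 8, 5, 2, 4, 7, 6, 3, 1, 4]
Step 2: Midrank |d_i| (ties get averaged ranks).
ranks: |8|->9.5, |8|->9.5, |5|->6, |2|->2, |4|->4.5, |7|->8, |6|->7, |3|->3, |1|->1, |4|->4.5
Step 3: Attach original signs; sum ranks with positive sign and with negative sign.
W+ = 9.5 + 9.5 + 6 + 2 + 4.5 + 7 + 3 = 41.5
W- = 8 + 1 + 4.5 = 13.5
(Check: W+ + W- = 55 should equal n(n+1)/2 = 55.)
Step 4: Test statistic W = min(W+, W-) = 13.5.
Step 5: Ties in |d|, so use the tie-corrected normal approximation.
        E[W] = n(n+1)/4 = 10*11/4 = 27.5.
        Tie groups: |d|=4 (t=2), |d|=8 (t=2); sum(t^3 - t) = 12.
        Var[W] = n(n+1)(2n+1)/24 - sum(t^3-t)/48 = 2310/24 - 12/48 = 96.
        z = (W - E[W]) / sqrt(Var[W]) = (13.5 - 27.5) / 9.7980 = -1.4289.
        Two-sided p = 2*Phi(z) = 0.153042.
Step 6: alpha = 0.1. fail to reject H0.

W+ = 41.5, W- = 13.5, W = min = 13.5, p = 0.153042, fail to reject H0.


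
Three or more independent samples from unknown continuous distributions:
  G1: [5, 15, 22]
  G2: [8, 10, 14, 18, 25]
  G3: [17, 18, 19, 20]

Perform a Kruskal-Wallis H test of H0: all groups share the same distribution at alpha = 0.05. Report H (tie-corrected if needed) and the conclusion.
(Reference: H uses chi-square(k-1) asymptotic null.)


Step 1: Combine all N = 12 observations and assign midranks.
sorted (value, group, rank): (5,G1,1), (8,G2,2), (10,G2,3), (14,G2,4), (15,G1,5), (17,G3,6), (18,G2,7.5), (18,G3,7.5), (19,G3,9), (20,G3,10), (22,G1,11), (25,G2,12)
Step 2: Sum ranks within each group.
R_1 = 17 (n_1 = 3)
R_2 = 28.5 (n_2 = 5)
R_3 = 32.5 (n_3 = 4)
Step 3: H = 12/(N(N+1)) * sum(R_i^2/n_i) - 3(N+1)
     = 12/(12*13) * (17^2/3 + 28.5^2/5 + 32.5^2/4) - 3*13
     = 0.076923 * 522.846 - 39
     = 1.218910.
Step 4: Ties present; correction factor C = 1 - 6/(12^3 - 12) = 0.996503. Corrected H = 1.218910 / 0.996503 = 1.223187.
Step 5: Under H0, H ~ chi^2(2); p-value = 0.542486.
Step 6: alpha = 0.05. fail to reject H0.

H = 1.2232, df = 2, p = 0.542486, fail to reject H0.


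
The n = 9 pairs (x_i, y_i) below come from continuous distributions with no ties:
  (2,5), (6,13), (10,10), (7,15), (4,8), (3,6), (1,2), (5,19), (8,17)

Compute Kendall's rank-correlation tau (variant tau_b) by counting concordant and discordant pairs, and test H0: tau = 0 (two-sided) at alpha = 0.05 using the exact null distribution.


Step 1: Enumerate the 36 unordered pairs (i,j) with i<j and classify each by sign(x_j-x_i) * sign(y_j-y_i).
  (1,2):dx=+4,dy=+8->C; (1,3):dx=+8,dy=+5->C; (1,4):dx=+5,dy=+10->C; (1,5):dx=+2,dy=+3->C
  (1,6):dx=+1,dy=+1->C; (1,7):dx=-1,dy=-3->C; (1,8):dx=+3,dy=+14->C; (1,9):dx=+6,dy=+12->C
  (2,3):dx=+4,dy=-3->D; (2,4):dx=+1,dy=+2->C; (2,5):dx=-2,dy=-5->C; (2,6):dx=-3,dy=-7->C
  (2,7):dx=-5,dy=-11->C; (2,8):dx=-1,dy=+6->D; (2,9):dx=+2,dy=+4->C; (3,4):dx=-3,dy=+5->D
  (3,5):dx=-6,dy=-2->C; (3,6):dx=-7,dy=-4->C; (3,7):dx=-9,dy=-8->C; (3,8):dx=-5,dy=+9->D
  (3,9):dx=-2,dy=+7->D; (4,5):dx=-3,dy=-7->C; (4,6):dx=-4,dy=-9->C; (4,7):dx=-6,dy=-13->C
  (4,8):dx=-2,dy=+4->D; (4,9):dx=+1,dy=+2->C; (5,6):dx=-1,dy=-2->C; (5,7):dx=-3,dy=-6->C
  (5,8):dx=+1,dy=+11->C; (5,9):dx=+4,dy=+9->C; (6,7):dx=-2,dy=-4->C; (6,8):dx=+2,dy=+13->C
  (6,9):dx=+5,dy=+11->C; (7,8):dx=+4,dy=+17->C; (7,9):dx=+7,dy=+15->C; (8,9):dx=+3,dy=-2->D
Step 2: C = 29, D = 7, total pairs = 36.
Step 3: tau = (C - D)/(n(n-1)/2) = (29 - 7)/36 = 0.611111.
Step 4: Exact two-sided p-value (enumerate n! = 362880 permutations of y under H0): p = 0.024741.
Step 5: alpha = 0.05. reject H0.

tau_b = 0.6111 (C=29, D=7), p = 0.024741, reject H0.


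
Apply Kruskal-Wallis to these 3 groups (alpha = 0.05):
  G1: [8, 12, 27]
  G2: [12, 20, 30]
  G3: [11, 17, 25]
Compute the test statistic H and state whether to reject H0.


Step 1: Combine all N = 9 observations and assign midranks.
sorted (value, group, rank): (8,G1,1), (11,G3,2), (12,G1,3.5), (12,G2,3.5), (17,G3,5), (20,G2,6), (25,G3,7), (27,G1,8), (30,G2,9)
Step 2: Sum ranks within each group.
R_1 = 12.5 (n_1 = 3)
R_2 = 18.5 (n_2 = 3)
R_3 = 14 (n_3 = 3)
Step 3: H = 12/(N(N+1)) * sum(R_i^2/n_i) - 3(N+1)
     = 12/(9*10) * (12.5^2/3 + 18.5^2/3 + 14^2/3) - 3*10
     = 0.133333 * 231.5 - 30
     = 0.866667.
Step 4: Ties present; correction factor C = 1 - 6/(9^3 - 9) = 0.991667. Corrected H = 0.866667 / 0.991667 = 0.873950.
Step 5: Under H0, H ~ chi^2(2); p-value = 0.645988.
Step 6: alpha = 0.05. fail to reject H0.

H = 0.8739, df = 2, p = 0.645988, fail to reject H0.


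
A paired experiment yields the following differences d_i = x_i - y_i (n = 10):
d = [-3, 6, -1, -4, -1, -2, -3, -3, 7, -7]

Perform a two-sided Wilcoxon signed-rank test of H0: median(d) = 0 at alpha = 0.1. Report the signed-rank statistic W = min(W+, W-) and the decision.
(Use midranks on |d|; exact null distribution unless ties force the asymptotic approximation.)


Step 1: Drop any zero differences (none here) and take |d_i|.
|d| = [3, 6, 1, 4, 1, 2, 3, 3, 7, 7]
Step 2: Midrank |d_i| (ties get averaged ranks).
ranks: |3|->5, |6|->8, |1|->1.5, |4|->7, |1|->1.5, |2|->3, |3|->5, |3|->5, |7|->9.5, |7|->9.5
Step 3: Attach original signs; sum ranks with positive sign and with negative sign.
W+ = 8 + 9.5 = 17.5
W- = 5 + 1.5 + 7 + 1.5 + 3 + 5 + 5 + 9.5 = 37.5
(Check: W+ + W- = 55 should equal n(n+1)/2 = 55.)
Step 4: Test statistic W = min(W+, W-) = 17.5.
Step 5: Ties in |d|, so use the tie-corrected normal approximation.
        E[W] = n(n+1)/4 = 10*11/4 = 27.5.
        Tie groups: |d|=1 (t=2), |d|=3 (t=3), |d|=7 (t=2); sum(t^3 - t) = 36.
        Var[W] = n(n+1)(2n+1)/24 - sum(t^3-t)/48 = 2310/24 - 36/48 = 95.5.
        z = (W - E[W]) / sqrt(Var[W]) = (17.5 - 27.5) / 9.7724 = -1.0233.
        Two-sided p = 2*Phi(z) = 0.306171.
Step 6: alpha = 0.1. fail to reject H0.

W+ = 17.5, W- = 37.5, W = min = 17.5, p = 0.306171, fail to reject H0.


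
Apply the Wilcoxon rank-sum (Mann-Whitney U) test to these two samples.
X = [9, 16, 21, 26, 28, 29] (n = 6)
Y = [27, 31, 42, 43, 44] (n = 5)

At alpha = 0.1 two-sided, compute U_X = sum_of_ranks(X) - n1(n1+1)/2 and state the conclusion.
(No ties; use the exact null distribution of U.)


Step 1: Combine and sort all 11 observations; assign midranks.
sorted (value, group): (9,X), (16,X), (21,X), (26,X), (27,Y), (28,X), (29,X), (31,Y), (42,Y), (43,Y), (44,Y)
ranks: 9->1, 16->2, 21->3, 26->4, 27->5, 28->6, 29->7, 31->8, 42->9, 43->10, 44->11
Step 2: Rank sum for X: R1 = 1 + 2 + 3 + 4 + 6 + 7 = 23.
Step 3: U_X = R1 - n1(n1+1)/2 = 23 - 6*7/2 = 23 - 21 = 2.
       U_Y = n1*n2 - U_X = 30 - 2 = 28.
Step 4: No ties, so the exact null distribution of U (based on enumerating the C(11,6) = 462 equally likely rank assignments) gives the two-sided p-value.
Step 5: p-value = 0.017316; compare to alpha = 0.1. reject H0.

U_X = 2, p = 0.017316, reject H0 at alpha = 0.1.


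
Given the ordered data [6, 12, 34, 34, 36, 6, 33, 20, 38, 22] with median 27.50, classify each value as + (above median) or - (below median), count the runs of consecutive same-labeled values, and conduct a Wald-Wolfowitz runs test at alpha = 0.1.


Step 1: Compute median = 27.50; label A = above, B = below.
Labels in order: BBAAABABAB  (n_A = 5, n_B = 5)
Step 2: Count runs R = 7.
Step 3: Under H0 (random ordering), E[R] = 2*n_A*n_B/(n_A+n_B) + 1 = 2*5*5/10 + 1 = 6.0000.
        Var[R] = 2*n_A*n_B*(2*n_A*n_B - n_A - n_B) / ((n_A+n_B)^2 * (n_A+n_B-1)) = 2000/900 = 2.2222.
        SD[R] = 1.4907.
Step 4: Continuity-corrected z = (R - 0.5 - E[R]) / SD[R] = (7 - 0.5 - 6.0000) / 1.4907 = 0.3354.
Step 5: Two-sided p-value via normal approximation = 2*(1 - Phi(|z|)) = 0.737316.
Step 6: alpha = 0.1. fail to reject H0.

R = 7, z = 0.3354, p = 0.737316, fail to reject H0.


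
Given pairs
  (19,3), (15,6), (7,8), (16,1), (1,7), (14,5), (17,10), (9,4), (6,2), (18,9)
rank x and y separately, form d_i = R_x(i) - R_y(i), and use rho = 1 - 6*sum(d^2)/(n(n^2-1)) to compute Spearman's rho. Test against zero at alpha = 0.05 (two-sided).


Step 1: Rank x and y separately (midranks; no ties here).
rank(x): 19->10, 15->6, 7->3, 16->7, 1->1, 14->5, 17->8, 9->4, 6->2, 18->9
rank(y): 3->3, 6->6, 8->8, 1->1, 7->7, 5->5, 10->10, 4->4, 2->2, 9->9
Step 2: d_i = R_x(i) - R_y(i); compute d_i^2.
  (10-3)^2=49, (6-6)^2=0, (3-8)^2=25, (7-1)^2=36, (1-7)^2=36, (5-5)^2=0, (8-10)^2=4, (4-4)^2=0, (2-2)^2=0, (9-9)^2=0
sum(d^2) = 150.
Step 3: rho = 1 - 6*150 / (10*(10^2 - 1)) = 1 - 900/990 = 0.090909.
Step 4: Under H0, t = rho * sqrt((n-2)/(1-rho^2)) = 0.2582 ~ t(8).
Step 5: Two-sided p-value from the t-distribution with 8 df = 0.802772.
Step 6: alpha = 0.05. fail to reject H0.

rho = 0.0909, p = 0.802772, fail to reject H0 at alpha = 0.05.


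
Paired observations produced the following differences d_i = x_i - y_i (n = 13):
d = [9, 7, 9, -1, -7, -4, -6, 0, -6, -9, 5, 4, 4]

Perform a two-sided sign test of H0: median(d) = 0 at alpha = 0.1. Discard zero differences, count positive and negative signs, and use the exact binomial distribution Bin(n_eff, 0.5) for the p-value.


Step 1: Discard zero differences. Original n = 13; n_eff = number of nonzero differences = 12.
Nonzero differences (with sign): +9, +7, +9, -1, -7, -4, -6, -6, -9, +5, +4, +4
Step 2: Count signs: positive = 6, negative = 6.
Step 3: Under H0: P(positive) = 0.5, so the number of positives S ~ Bin(12, 0.5).
Step 4: Two-sided exact p-value = sum of Bin(12,0.5) probabilities at or below the observed probability = 1.000000.
Step 5: alpha = 0.1. fail to reject H0.

n_eff = 12, pos = 6, neg = 6, p = 1.000000, fail to reject H0.


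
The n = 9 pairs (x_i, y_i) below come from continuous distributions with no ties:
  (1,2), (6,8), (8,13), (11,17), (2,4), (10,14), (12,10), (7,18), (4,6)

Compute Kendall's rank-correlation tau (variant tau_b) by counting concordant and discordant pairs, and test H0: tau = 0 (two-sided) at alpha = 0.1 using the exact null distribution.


Step 1: Enumerate the 36 unordered pairs (i,j) with i<j and classify each by sign(x_j-x_i) * sign(y_j-y_i).
  (1,2):dx=+5,dy=+6->C; (1,3):dx=+7,dy=+11->C; (1,4):dx=+10,dy=+15->C; (1,5):dx=+1,dy=+2->C
  (1,6):dx=+9,dy=+12->C; (1,7):dx=+11,dy=+8->C; (1,8):dx=+6,dy=+16->C; (1,9):dx=+3,dy=+4->C
  (2,3):dx=+2,dy=+5->C; (2,4):dx=+5,dy=+9->C; (2,5):dx=-4,dy=-4->C; (2,6):dx=+4,dy=+6->C
  (2,7):dx=+6,dy=+2->C; (2,8):dx=+1,dy=+10->C; (2,9):dx=-2,dy=-2->C; (3,4):dx=+3,dy=+4->C
  (3,5):dx=-6,dy=-9->C; (3,6):dx=+2,dy=+1->C; (3,7):dx=+4,dy=-3->D; (3,8):dx=-1,dy=+5->D
  (3,9):dx=-4,dy=-7->C; (4,5):dx=-9,dy=-13->C; (4,6):dx=-1,dy=-3->C; (4,7):dx=+1,dy=-7->D
  (4,8):dx=-4,dy=+1->D; (4,9):dx=-7,dy=-11->C; (5,6):dx=+8,dy=+10->C; (5,7):dx=+10,dy=+6->C
  (5,8):dx=+5,dy=+14->C; (5,9):dx=+2,dy=+2->C; (6,7):dx=+2,dy=-4->D; (6,8):dx=-3,dy=+4->D
  (6,9):dx=-6,dy=-8->C; (7,8):dx=-5,dy=+8->D; (7,9):dx=-8,dy=-4->C; (8,9):dx=-3,dy=-12->C
Step 2: C = 29, D = 7, total pairs = 36.
Step 3: tau = (C - D)/(n(n-1)/2) = (29 - 7)/36 = 0.611111.
Step 4: Exact two-sided p-value (enumerate n! = 362880 permutations of y under H0): p = 0.024741.
Step 5: alpha = 0.1. reject H0.

tau_b = 0.6111 (C=29, D=7), p = 0.024741, reject H0.


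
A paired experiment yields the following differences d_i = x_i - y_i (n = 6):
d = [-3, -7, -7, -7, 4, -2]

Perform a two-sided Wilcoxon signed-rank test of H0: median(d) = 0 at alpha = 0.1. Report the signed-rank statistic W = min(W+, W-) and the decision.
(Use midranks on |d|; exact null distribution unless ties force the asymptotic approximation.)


Step 1: Drop any zero differences (none here) and take |d_i|.
|d| = [3, 7, 7, 7, 4, 2]
Step 2: Midrank |d_i| (ties get averaged ranks).
ranks: |3|->2, |7|->5, |7|->5, |7|->5, |4|->3, |2|->1
Step 3: Attach original signs; sum ranks with positive sign and with negative sign.
W+ = 3 = 3
W- = 2 + 5 + 5 + 5 + 1 = 18
(Check: W+ + W- = 21 should equal n(n+1)/2 = 21.)
Step 4: Test statistic W = min(W+, W-) = 3.
Step 5: Ties in |d|, so use the tie-corrected normal approximation.
        E[W] = n(n+1)/4 = 6*7/4 = 10.5.
        Tie groups: |d|=7 (t=3); sum(t^3 - t) = 24.
        Var[W] = n(n+1)(2n+1)/24 - sum(t^3-t)/48 = 546/24 - 24/48 = 22.25.
        z = (W - E[W]) / sqrt(Var[W]) = (3 - 10.5) / 4.7170 = -1.5900.
        Two-sided p = 2*Phi(z) = 0.111836.
Step 6: alpha = 0.1. fail to reject H0.

W+ = 3, W- = 18, W = min = 3, p = 0.111836, fail to reject H0.


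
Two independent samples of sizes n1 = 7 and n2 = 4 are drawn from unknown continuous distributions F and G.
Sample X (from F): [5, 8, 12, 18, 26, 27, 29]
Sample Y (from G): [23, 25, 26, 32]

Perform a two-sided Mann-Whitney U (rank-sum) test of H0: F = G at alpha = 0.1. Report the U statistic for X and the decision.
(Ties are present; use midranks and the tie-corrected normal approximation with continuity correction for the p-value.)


Step 1: Combine and sort all 11 observations; assign midranks.
sorted (value, group): (5,X), (8,X), (12,X), (18,X), (23,Y), (25,Y), (26,X), (26,Y), (27,X), (29,X), (32,Y)
ranks: 5->1, 8->2, 12->3, 18->4, 23->5, 25->6, 26->7.5, 26->7.5, 27->9, 29->10, 32->11
Step 2: Rank sum for X: R1 = 1 + 2 + 3 + 4 + 7.5 + 9 + 10 = 36.5.
Step 3: U_X = R1 - n1(n1+1)/2 = 36.5 - 7*8/2 = 36.5 - 28 = 8.5.
       U_Y = n1*n2 - U_X = 28 - 8.5 = 19.5.
Step 4: Ties are present, so use the tie-corrected normal approximation (with continuity correction) for the p-value.
Step 5: p-value = 0.343605; compare to alpha = 0.1. fail to reject H0.

U_X = 8.5, p = 0.343605, fail to reject H0 at alpha = 0.1.


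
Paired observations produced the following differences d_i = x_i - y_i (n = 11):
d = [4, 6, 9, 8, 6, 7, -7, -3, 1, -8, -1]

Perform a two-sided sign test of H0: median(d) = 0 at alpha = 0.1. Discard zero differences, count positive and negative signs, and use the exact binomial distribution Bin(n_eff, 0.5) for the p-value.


Step 1: Discard zero differences. Original n = 11; n_eff = number of nonzero differences = 11.
Nonzero differences (with sign): +4, +6, +9, +8, +6, +7, -7, -3, +1, -8, -1
Step 2: Count signs: positive = 7, negative = 4.
Step 3: Under H0: P(positive) = 0.5, so the number of positives S ~ Bin(11, 0.5).
Step 4: Two-sided exact p-value = sum of Bin(11,0.5) probabilities at or below the observed probability = 0.548828.
Step 5: alpha = 0.1. fail to reject H0.

n_eff = 11, pos = 7, neg = 4, p = 0.548828, fail to reject H0.


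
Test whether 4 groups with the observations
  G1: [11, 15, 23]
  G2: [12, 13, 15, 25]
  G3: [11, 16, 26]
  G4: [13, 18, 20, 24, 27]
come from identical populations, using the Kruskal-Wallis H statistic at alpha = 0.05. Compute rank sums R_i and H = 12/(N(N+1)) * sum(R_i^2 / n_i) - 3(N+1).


Step 1: Combine all N = 15 observations and assign midranks.
sorted (value, group, rank): (11,G1,1.5), (11,G3,1.5), (12,G2,3), (13,G2,4.5), (13,G4,4.5), (15,G1,6.5), (15,G2,6.5), (16,G3,8), (18,G4,9), (20,G4,10), (23,G1,11), (24,G4,12), (25,G2,13), (26,G3,14), (27,G4,15)
Step 2: Sum ranks within each group.
R_1 = 19 (n_1 = 3)
R_2 = 27 (n_2 = 4)
R_3 = 23.5 (n_3 = 3)
R_4 = 50.5 (n_4 = 5)
Step 3: H = 12/(N(N+1)) * sum(R_i^2/n_i) - 3(N+1)
     = 12/(15*16) * (19^2/3 + 27^2/4 + 23.5^2/3 + 50.5^2/5) - 3*16
     = 0.050000 * 996.717 - 48
     = 1.835833.
Step 4: Ties present; correction factor C = 1 - 18/(15^3 - 15) = 0.994643. Corrected H = 1.835833 / 0.994643 = 1.845721.
Step 5: Under H0, H ~ chi^2(3); p-value = 0.605036.
Step 6: alpha = 0.05. fail to reject H0.

H = 1.8457, df = 3, p = 0.605036, fail to reject H0.


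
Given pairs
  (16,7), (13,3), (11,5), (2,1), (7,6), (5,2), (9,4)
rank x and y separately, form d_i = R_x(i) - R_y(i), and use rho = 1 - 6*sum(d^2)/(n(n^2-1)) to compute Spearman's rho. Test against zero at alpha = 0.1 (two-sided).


Step 1: Rank x and y separately (midranks; no ties here).
rank(x): 16->7, 13->6, 11->5, 2->1, 7->3, 5->2, 9->4
rank(y): 7->7, 3->3, 5->5, 1->1, 6->6, 2->2, 4->4
Step 2: d_i = R_x(i) - R_y(i); compute d_i^2.
  (7-7)^2=0, (6-3)^2=9, (5-5)^2=0, (1-1)^2=0, (3-6)^2=9, (2-2)^2=0, (4-4)^2=0
sum(d^2) = 18.
Step 3: rho = 1 - 6*18 / (7*(7^2 - 1)) = 1 - 108/336 = 0.678571.
Step 4: Under H0, t = rho * sqrt((n-2)/(1-rho^2)) = 2.0657 ~ t(5).
Step 5: Two-sided p-value from the t-distribution with 5 df = 0.093750.
Step 6: alpha = 0.1. reject H0.

rho = 0.6786, p = 0.093750, reject H0 at alpha = 0.1.


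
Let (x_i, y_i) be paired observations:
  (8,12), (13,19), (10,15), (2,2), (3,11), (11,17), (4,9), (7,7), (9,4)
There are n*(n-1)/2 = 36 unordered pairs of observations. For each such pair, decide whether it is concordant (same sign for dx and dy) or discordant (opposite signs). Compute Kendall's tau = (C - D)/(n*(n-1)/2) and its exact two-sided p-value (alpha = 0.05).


Step 1: Enumerate the 36 unordered pairs (i,j) with i<j and classify each by sign(x_j-x_i) * sign(y_j-y_i).
  (1,2):dx=+5,dy=+7->C; (1,3):dx=+2,dy=+3->C; (1,4):dx=-6,dy=-10->C; (1,5):dx=-5,dy=-1->C
  (1,6):dx=+3,dy=+5->C; (1,7):dx=-4,dy=-3->C; (1,8):dx=-1,dy=-5->C; (1,9):dx=+1,dy=-8->D
  (2,3):dx=-3,dy=-4->C; (2,4):dx=-11,dy=-17->C; (2,5):dx=-10,dy=-8->C; (2,6):dx=-2,dy=-2->C
  (2,7):dx=-9,dy=-10->C; (2,8):dx=-6,dy=-12->C; (2,9):dx=-4,dy=-15->C; (3,4):dx=-8,dy=-13->C
  (3,5):dx=-7,dy=-4->C; (3,6):dx=+1,dy=+2->C; (3,7):dx=-6,dy=-6->C; (3,8):dx=-3,dy=-8->C
  (3,9):dx=-1,dy=-11->C; (4,5):dx=+1,dy=+9->C; (4,6):dx=+9,dy=+15->C; (4,7):dx=+2,dy=+7->C
  (4,8):dx=+5,dy=+5->C; (4,9):dx=+7,dy=+2->C; (5,6):dx=+8,dy=+6->C; (5,7):dx=+1,dy=-2->D
  (5,8):dx=+4,dy=-4->D; (5,9):dx=+6,dy=-7->D; (6,7):dx=-7,dy=-8->C; (6,8):dx=-4,dy=-10->C
  (6,9):dx=-2,dy=-13->C; (7,8):dx=+3,dy=-2->D; (7,9):dx=+5,dy=-5->D; (8,9):dx=+2,dy=-3->D
Step 2: C = 29, D = 7, total pairs = 36.
Step 3: tau = (C - D)/(n(n-1)/2) = (29 - 7)/36 = 0.611111.
Step 4: Exact two-sided p-value (enumerate n! = 362880 permutations of y under H0): p = 0.024741.
Step 5: alpha = 0.05. reject H0.

tau_b = 0.6111 (C=29, D=7), p = 0.024741, reject H0.


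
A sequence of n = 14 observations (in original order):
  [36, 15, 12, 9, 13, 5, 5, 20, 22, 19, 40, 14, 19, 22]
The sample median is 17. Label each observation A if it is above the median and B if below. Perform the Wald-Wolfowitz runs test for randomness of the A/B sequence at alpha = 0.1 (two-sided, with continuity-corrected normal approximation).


Step 1: Compute median = 17; label A = above, B = below.
Labels in order: ABBBBBBAAAABAA  (n_A = 7, n_B = 7)
Step 2: Count runs R = 5.
Step 3: Under H0 (random ordering), E[R] = 2*n_A*n_B/(n_A+n_B) + 1 = 2*7*7/14 + 1 = 8.0000.
        Var[R] = 2*n_A*n_B*(2*n_A*n_B - n_A - n_B) / ((n_A+n_B)^2 * (n_A+n_B-1)) = 8232/2548 = 3.2308.
        SD[R] = 1.7974.
Step 4: Continuity-corrected z = (R + 0.5 - E[R]) / SD[R] = (5 + 0.5 - 8.0000) / 1.7974 = -1.3909.
Step 5: Two-sided p-value via normal approximation = 2*(1 - Phi(|z|)) = 0.164264.
Step 6: alpha = 0.1. fail to reject H0.

R = 5, z = -1.3909, p = 0.164264, fail to reject H0.


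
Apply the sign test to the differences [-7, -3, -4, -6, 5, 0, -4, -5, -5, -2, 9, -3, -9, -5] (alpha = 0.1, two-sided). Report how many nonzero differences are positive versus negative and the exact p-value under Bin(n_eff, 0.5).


Step 1: Discard zero differences. Original n = 14; n_eff = number of nonzero differences = 13.
Nonzero differences (with sign): -7, -3, -4, -6, +5, -4, -5, -5, -2, +9, -3, -9, -5
Step 2: Count signs: positive = 2, negative = 11.
Step 3: Under H0: P(positive) = 0.5, so the number of positives S ~ Bin(13, 0.5).
Step 4: Two-sided exact p-value = sum of Bin(13,0.5) probabilities at or below the observed probability = 0.022461.
Step 5: alpha = 0.1. reject H0.

n_eff = 13, pos = 2, neg = 11, p = 0.022461, reject H0.


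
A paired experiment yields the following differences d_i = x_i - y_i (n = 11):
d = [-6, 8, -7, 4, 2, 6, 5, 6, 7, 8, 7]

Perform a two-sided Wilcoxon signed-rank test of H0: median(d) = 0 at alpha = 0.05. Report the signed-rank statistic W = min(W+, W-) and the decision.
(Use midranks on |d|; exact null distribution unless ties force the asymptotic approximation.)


Step 1: Drop any zero differences (none here) and take |d_i|.
|d| = [6, 8, 7, 4, 2, 6, 5, 6, 7, 8, 7]
Step 2: Midrank |d_i| (ties get averaged ranks).
ranks: |6|->5, |8|->10.5, |7|->8, |4|->2, |2|->1, |6|->5, |5|->3, |6|->5, |7|->8, |8|->10.5, |7|->8
Step 3: Attach original signs; sum ranks with positive sign and with negative sign.
W+ = 10.5 + 2 + 1 + 5 + 3 + 5 + 8 + 10.5 + 8 = 53
W- = 5 + 8 = 13
(Check: W+ + W- = 66 should equal n(n+1)/2 = 66.)
Step 4: Test statistic W = min(W+, W-) = 13.
Step 5: Ties in |d|, so use the tie-corrected normal approximation.
        E[W] = n(n+1)/4 = 11*12/4 = 33.
        Tie groups: |d|=6 (t=3), |d|=7 (t=3), |d|=8 (t=2); sum(t^3 - t) = 54.
        Var[W] = n(n+1)(2n+1)/24 - sum(t^3-t)/48 = 3036/24 - 54/48 = 125.375.
        z = (W - E[W]) / sqrt(Var[W]) = (13 - 33) / 11.1971 = -1.7862.
        Two-sided p = 2*Phi(z) = 0.074071.
Step 6: alpha = 0.05. fail to reject H0.

W+ = 53, W- = 13, W = min = 13, p = 0.074071, fail to reject H0.


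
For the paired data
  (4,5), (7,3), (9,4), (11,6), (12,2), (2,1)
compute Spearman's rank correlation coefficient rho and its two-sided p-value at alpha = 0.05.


Step 1: Rank x and y separately (midranks; no ties here).
rank(x): 4->2, 7->3, 9->4, 11->5, 12->6, 2->1
rank(y): 5->5, 3->3, 4->4, 6->6, 2->2, 1->1
Step 2: d_i = R_x(i) - R_y(i); compute d_i^2.
  (2-5)^2=9, (3-3)^2=0, (4-4)^2=0, (5-6)^2=1, (6-2)^2=16, (1-1)^2=0
sum(d^2) = 26.
Step 3: rho = 1 - 6*26 / (6*(6^2 - 1)) = 1 - 156/210 = 0.257143.
Step 4: Under H0, t = rho * sqrt((n-2)/(1-rho^2)) = 0.5322 ~ t(4).
Step 5: Two-sided p-value from the t-distribution with 4 df = 0.622787.
Step 6: alpha = 0.05. fail to reject H0.

rho = 0.2571, p = 0.622787, fail to reject H0 at alpha = 0.05.


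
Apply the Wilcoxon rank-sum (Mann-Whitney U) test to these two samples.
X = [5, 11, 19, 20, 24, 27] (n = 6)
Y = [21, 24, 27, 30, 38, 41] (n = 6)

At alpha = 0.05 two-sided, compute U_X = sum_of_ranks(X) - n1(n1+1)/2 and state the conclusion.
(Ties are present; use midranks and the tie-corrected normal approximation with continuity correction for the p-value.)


Step 1: Combine and sort all 12 observations; assign midranks.
sorted (value, group): (5,X), (11,X), (19,X), (20,X), (21,Y), (24,X), (24,Y), (27,X), (27,Y), (30,Y), (38,Y), (41,Y)
ranks: 5->1, 11->2, 19->3, 20->4, 21->5, 24->6.5, 24->6.5, 27->8.5, 27->8.5, 30->10, 38->11, 41->12
Step 2: Rank sum for X: R1 = 1 + 2 + 3 + 4 + 6.5 + 8.5 = 25.
Step 3: U_X = R1 - n1(n1+1)/2 = 25 - 6*7/2 = 25 - 21 = 4.
       U_Y = n1*n2 - U_X = 36 - 4 = 32.
Step 4: Ties are present, so use the tie-corrected normal approximation (with continuity correction) for the p-value.
Step 5: p-value = 0.030058; compare to alpha = 0.05. reject H0.

U_X = 4, p = 0.030058, reject H0 at alpha = 0.05.


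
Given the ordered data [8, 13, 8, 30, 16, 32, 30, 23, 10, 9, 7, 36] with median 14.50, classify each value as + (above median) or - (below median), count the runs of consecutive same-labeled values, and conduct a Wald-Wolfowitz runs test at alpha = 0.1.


Step 1: Compute median = 14.50; label A = above, B = below.
Labels in order: BBBAAAAABBBA  (n_A = 6, n_B = 6)
Step 2: Count runs R = 4.
Step 3: Under H0 (random ordering), E[R] = 2*n_A*n_B/(n_A+n_B) + 1 = 2*6*6/12 + 1 = 7.0000.
        Var[R] = 2*n_A*n_B*(2*n_A*n_B - n_A - n_B) / ((n_A+n_B)^2 * (n_A+n_B-1)) = 4320/1584 = 2.7273.
        SD[R] = 1.6514.
Step 4: Continuity-corrected z = (R + 0.5 - E[R]) / SD[R] = (4 + 0.5 - 7.0000) / 1.6514 = -1.5138.
Step 5: Two-sided p-value via normal approximation = 2*(1 - Phi(|z|)) = 0.130070.
Step 6: alpha = 0.1. fail to reject H0.

R = 4, z = -1.5138, p = 0.130070, fail to reject H0.


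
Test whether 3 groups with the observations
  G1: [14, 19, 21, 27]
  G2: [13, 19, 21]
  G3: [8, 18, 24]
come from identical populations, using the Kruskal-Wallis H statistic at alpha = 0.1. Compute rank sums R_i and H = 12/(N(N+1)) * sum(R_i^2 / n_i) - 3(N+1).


Step 1: Combine all N = 10 observations and assign midranks.
sorted (value, group, rank): (8,G3,1), (13,G2,2), (14,G1,3), (18,G3,4), (19,G1,5.5), (19,G2,5.5), (21,G1,7.5), (21,G2,7.5), (24,G3,9), (27,G1,10)
Step 2: Sum ranks within each group.
R_1 = 26 (n_1 = 4)
R_2 = 15 (n_2 = 3)
R_3 = 14 (n_3 = 3)
Step 3: H = 12/(N(N+1)) * sum(R_i^2/n_i) - 3(N+1)
     = 12/(10*11) * (26^2/4 + 15^2/3 + 14^2/3) - 3*11
     = 0.109091 * 309.333 - 33
     = 0.745455.
Step 4: Ties present; correction factor C = 1 - 12/(10^3 - 10) = 0.987879. Corrected H = 0.745455 / 0.987879 = 0.754601.
Step 5: Under H0, H ~ chi^2(2); p-value = 0.685710.
Step 6: alpha = 0.1. fail to reject H0.

H = 0.7546, df = 2, p = 0.685710, fail to reject H0.


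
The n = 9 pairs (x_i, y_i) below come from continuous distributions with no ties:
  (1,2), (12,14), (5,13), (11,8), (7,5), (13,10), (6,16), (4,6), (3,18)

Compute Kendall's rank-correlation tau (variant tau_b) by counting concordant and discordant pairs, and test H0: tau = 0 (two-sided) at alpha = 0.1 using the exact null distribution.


Step 1: Enumerate the 36 unordered pairs (i,j) with i<j and classify each by sign(x_j-x_i) * sign(y_j-y_i).
  (1,2):dx=+11,dy=+12->C; (1,3):dx=+4,dy=+11->C; (1,4):dx=+10,dy=+6->C; (1,5):dx=+6,dy=+3->C
  (1,6):dx=+12,dy=+8->C; (1,7):dx=+5,dy=+14->C; (1,8):dx=+3,dy=+4->C; (1,9):dx=+2,dy=+16->C
  (2,3):dx=-7,dy=-1->C; (2,4):dx=-1,dy=-6->C; (2,5):dx=-5,dy=-9->C; (2,6):dx=+1,dy=-4->D
  (2,7):dx=-6,dy=+2->D; (2,8):dx=-8,dy=-8->C; (2,9):dx=-9,dy=+4->D; (3,4):dx=+6,dy=-5->D
  (3,5):dx=+2,dy=-8->D; (3,6):dx=+8,dy=-3->D; (3,7):dx=+1,dy=+3->C; (3,8):dx=-1,dy=-7->C
  (3,9):dx=-2,dy=+5->D; (4,5):dx=-4,dy=-3->C; (4,6):dx=+2,dy=+2->C; (4,7):dx=-5,dy=+8->D
  (4,8):dx=-7,dy=-2->C; (4,9):dx=-8,dy=+10->D; (5,6):dx=+6,dy=+5->C; (5,7):dx=-1,dy=+11->D
  (5,8):dx=-3,dy=+1->D; (5,9):dx=-4,dy=+13->D; (6,7):dx=-7,dy=+6->D; (6,8):dx=-9,dy=-4->C
  (6,9):dx=-10,dy=+8->D; (7,8):dx=-2,dy=-10->C; (7,9):dx=-3,dy=+2->D; (8,9):dx=-1,dy=+12->D
Step 2: C = 20, D = 16, total pairs = 36.
Step 3: tau = (C - D)/(n(n-1)/2) = (20 - 16)/36 = 0.111111.
Step 4: Exact two-sided p-value (enumerate n! = 362880 permutations of y under H0): p = 0.761414.
Step 5: alpha = 0.1. fail to reject H0.

tau_b = 0.1111 (C=20, D=16), p = 0.761414, fail to reject H0.


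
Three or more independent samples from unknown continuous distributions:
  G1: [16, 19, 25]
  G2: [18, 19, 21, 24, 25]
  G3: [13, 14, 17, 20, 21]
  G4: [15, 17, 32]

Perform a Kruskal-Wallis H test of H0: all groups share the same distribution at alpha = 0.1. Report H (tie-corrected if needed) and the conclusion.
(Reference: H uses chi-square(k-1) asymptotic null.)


Step 1: Combine all N = 16 observations and assign midranks.
sorted (value, group, rank): (13,G3,1), (14,G3,2), (15,G4,3), (16,G1,4), (17,G3,5.5), (17,G4,5.5), (18,G2,7), (19,G1,8.5), (19,G2,8.5), (20,G3,10), (21,G2,11.5), (21,G3,11.5), (24,G2,13), (25,G1,14.5), (25,G2,14.5), (32,G4,16)
Step 2: Sum ranks within each group.
R_1 = 27 (n_1 = 3)
R_2 = 54.5 (n_2 = 5)
R_3 = 30 (n_3 = 5)
R_4 = 24.5 (n_4 = 3)
Step 3: H = 12/(N(N+1)) * sum(R_i^2/n_i) - 3(N+1)
     = 12/(16*17) * (27^2/3 + 54.5^2/5 + 30^2/5 + 24.5^2/3) - 3*17
     = 0.044118 * 1217.13 - 51
     = 2.697059.
Step 4: Ties present; correction factor C = 1 - 24/(16^3 - 16) = 0.994118. Corrected H = 2.697059 / 0.994118 = 2.713018.
Step 5: Under H0, H ~ chi^2(3); p-value = 0.438020.
Step 6: alpha = 0.1. fail to reject H0.

H = 2.7130, df = 3, p = 0.438020, fail to reject H0.


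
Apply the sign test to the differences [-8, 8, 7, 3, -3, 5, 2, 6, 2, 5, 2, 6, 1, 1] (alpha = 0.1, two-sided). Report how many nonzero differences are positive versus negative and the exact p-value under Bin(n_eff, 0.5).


Step 1: Discard zero differences. Original n = 14; n_eff = number of nonzero differences = 14.
Nonzero differences (with sign): -8, +8, +7, +3, -3, +5, +2, +6, +2, +5, +2, +6, +1, +1
Step 2: Count signs: positive = 12, negative = 2.
Step 3: Under H0: P(positive) = 0.5, so the number of positives S ~ Bin(14, 0.5).
Step 4: Two-sided exact p-value = sum of Bin(14,0.5) probabilities at or below the observed probability = 0.012939.
Step 5: alpha = 0.1. reject H0.

n_eff = 14, pos = 12, neg = 2, p = 0.012939, reject H0.


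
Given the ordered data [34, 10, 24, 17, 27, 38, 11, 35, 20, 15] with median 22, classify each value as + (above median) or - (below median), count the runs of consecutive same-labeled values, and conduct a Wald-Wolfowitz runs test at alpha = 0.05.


Step 1: Compute median = 22; label A = above, B = below.
Labels in order: ABABAABABB  (n_A = 5, n_B = 5)
Step 2: Count runs R = 8.
Step 3: Under H0 (random ordering), E[R] = 2*n_A*n_B/(n_A+n_B) + 1 = 2*5*5/10 + 1 = 6.0000.
        Var[R] = 2*n_A*n_B*(2*n_A*n_B - n_A - n_B) / ((n_A+n_B)^2 * (n_A+n_B-1)) = 2000/900 = 2.2222.
        SD[R] = 1.4907.
Step 4: Continuity-corrected z = (R - 0.5 - E[R]) / SD[R] = (8 - 0.5 - 6.0000) / 1.4907 = 1.0062.
Step 5: Two-sided p-value via normal approximation = 2*(1 - Phi(|z|)) = 0.314305.
Step 6: alpha = 0.05. fail to reject H0.

R = 8, z = 1.0062, p = 0.314305, fail to reject H0.


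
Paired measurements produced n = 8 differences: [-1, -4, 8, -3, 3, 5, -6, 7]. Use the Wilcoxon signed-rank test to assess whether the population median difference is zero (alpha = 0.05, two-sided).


Step 1: Drop any zero differences (none here) and take |d_i|.
|d| = [1, 4, 8, 3, 3, 5, 6, 7]
Step 2: Midrank |d_i| (ties get averaged ranks).
ranks: |1|->1, |4|->4, |8|->8, |3|->2.5, |3|->2.5, |5|->5, |6|->6, |7|->7
Step 3: Attach original signs; sum ranks with positive sign and with negative sign.
W+ = 8 + 2.5 + 5 + 7 = 22.5
W- = 1 + 4 + 2.5 + 6 = 13.5
(Check: W+ + W- = 36 should equal n(n+1)/2 = 36.)
Step 4: Test statistic W = min(W+, W-) = 13.5.
Step 5: Ties in |d|, so use the tie-corrected normal approximation.
        E[W] = n(n+1)/4 = 8*9/4 = 18.
        Tie groups: |d|=3 (t=2); sum(t^3 - t) = 6.
        Var[W] = n(n+1)(2n+1)/24 - sum(t^3-t)/48 = 1224/24 - 6/48 = 50.875.
        z = (W - E[W]) / sqrt(Var[W]) = (13.5 - 18) / 7.1327 = -0.6309.
        Two-sided p = 2*Phi(z) = 0.528106.
Step 6: alpha = 0.05. fail to reject H0.

W+ = 22.5, W- = 13.5, W = min = 13.5, p = 0.528106, fail to reject H0.


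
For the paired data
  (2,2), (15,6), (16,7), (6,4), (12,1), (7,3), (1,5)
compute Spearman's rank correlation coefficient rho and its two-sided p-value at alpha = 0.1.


Step 1: Rank x and y separately (midranks; no ties here).
rank(x): 2->2, 15->6, 16->7, 6->3, 12->5, 7->4, 1->1
rank(y): 2->2, 6->6, 7->7, 4->4, 1->1, 3->3, 5->5
Step 2: d_i = R_x(i) - R_y(i); compute d_i^2.
  (2-2)^2=0, (6-6)^2=0, (7-7)^2=0, (3-4)^2=1, (5-1)^2=16, (4-3)^2=1, (1-5)^2=16
sum(d^2) = 34.
Step 3: rho = 1 - 6*34 / (7*(7^2 - 1)) = 1 - 204/336 = 0.392857.
Step 4: Under H0, t = rho * sqrt((n-2)/(1-rho^2)) = 0.9553 ~ t(5).
Step 5: Two-sided p-value from the t-distribution with 5 df = 0.383317.
Step 6: alpha = 0.1. fail to reject H0.

rho = 0.3929, p = 0.383317, fail to reject H0 at alpha = 0.1.


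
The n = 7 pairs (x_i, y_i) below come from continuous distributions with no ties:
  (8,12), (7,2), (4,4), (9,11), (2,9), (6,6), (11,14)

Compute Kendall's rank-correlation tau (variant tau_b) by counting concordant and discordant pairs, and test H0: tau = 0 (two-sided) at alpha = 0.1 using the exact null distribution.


Step 1: Enumerate the 21 unordered pairs (i,j) with i<j and classify each by sign(x_j-x_i) * sign(y_j-y_i).
  (1,2):dx=-1,dy=-10->C; (1,3):dx=-4,dy=-8->C; (1,4):dx=+1,dy=-1->D; (1,5):dx=-6,dy=-3->C
  (1,6):dx=-2,dy=-6->C; (1,7):dx=+3,dy=+2->C; (2,3):dx=-3,dy=+2->D; (2,4):dx=+2,dy=+9->C
  (2,5):dx=-5,dy=+7->D; (2,6):dx=-1,dy=+4->D; (2,7):dx=+4,dy=+12->C; (3,4):dx=+5,dy=+7->C
  (3,5):dx=-2,dy=+5->D; (3,6):dx=+2,dy=+2->C; (3,7):dx=+7,dy=+10->C; (4,5):dx=-7,dy=-2->C
  (4,6):dx=-3,dy=-5->C; (4,7):dx=+2,dy=+3->C; (5,6):dx=+4,dy=-3->D; (5,7):dx=+9,dy=+5->C
  (6,7):dx=+5,dy=+8->C
Step 2: C = 15, D = 6, total pairs = 21.
Step 3: tau = (C - D)/(n(n-1)/2) = (15 - 6)/21 = 0.428571.
Step 4: Exact two-sided p-value (enumerate n! = 5040 permutations of y under H0): p = 0.238889.
Step 5: alpha = 0.1. fail to reject H0.

tau_b = 0.4286 (C=15, D=6), p = 0.238889, fail to reject H0.
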